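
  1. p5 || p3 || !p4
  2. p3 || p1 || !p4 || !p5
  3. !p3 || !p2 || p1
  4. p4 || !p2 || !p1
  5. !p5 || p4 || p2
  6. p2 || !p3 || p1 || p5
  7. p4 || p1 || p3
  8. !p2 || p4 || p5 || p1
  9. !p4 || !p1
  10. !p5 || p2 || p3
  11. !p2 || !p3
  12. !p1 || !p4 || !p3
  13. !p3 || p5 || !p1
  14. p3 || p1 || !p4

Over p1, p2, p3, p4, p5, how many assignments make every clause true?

There are 2^5 = 32 truth assignments over (p1, p2, p3, p4, p5).
Split on p5. With p5 = true, the clauses containing p5 are satisfied and !p5 drops from the rest; 1 of the 2^4 = 16 assignments to the other variables satisfy what remains.
With p5 = false, by the same count on the reduced clause set, 1 assignment works.
Total: 1 + 1 = 2.

2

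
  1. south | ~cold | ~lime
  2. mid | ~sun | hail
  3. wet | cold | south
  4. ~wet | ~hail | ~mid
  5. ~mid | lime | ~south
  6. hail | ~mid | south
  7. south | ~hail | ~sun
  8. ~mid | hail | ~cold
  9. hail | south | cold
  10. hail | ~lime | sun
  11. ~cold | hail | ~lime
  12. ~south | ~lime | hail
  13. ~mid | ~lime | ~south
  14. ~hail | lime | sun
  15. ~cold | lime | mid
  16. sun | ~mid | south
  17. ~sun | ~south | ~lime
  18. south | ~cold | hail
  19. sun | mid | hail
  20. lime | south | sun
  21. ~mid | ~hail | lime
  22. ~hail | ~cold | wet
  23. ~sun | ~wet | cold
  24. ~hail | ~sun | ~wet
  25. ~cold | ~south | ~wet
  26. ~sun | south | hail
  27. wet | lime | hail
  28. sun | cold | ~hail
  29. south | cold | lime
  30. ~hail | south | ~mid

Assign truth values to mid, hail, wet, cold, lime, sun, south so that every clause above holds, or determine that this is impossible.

mid=0,  hail=1,  wet=0,  cold=0,  lime=0,  sun=1,  south=1

Branch on south: set south = 1.
Branch on mid: set mid = 0.
Branch on sun: set sun = 1.
Unit clause (hail) forces hail = 1.
Unit clause (~lime) forces lime = 0.
Unit clause (~cold) forces cold = 0.
Unit clause (~wet) forces wet = 0.
Every clause now holds.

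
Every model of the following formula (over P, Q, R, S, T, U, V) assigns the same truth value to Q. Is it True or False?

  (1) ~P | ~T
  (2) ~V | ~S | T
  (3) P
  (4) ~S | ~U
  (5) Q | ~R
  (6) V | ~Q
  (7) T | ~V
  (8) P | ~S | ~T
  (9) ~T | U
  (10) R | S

False

Suppose Q = 1.
From the singleton clause (P), P = 1.
From the singleton clause (~T), T = 0.
From the singleton clause (V), V = 1.
That conflicts with the unit clause (~V).
So every satisfying assignment has Q = False.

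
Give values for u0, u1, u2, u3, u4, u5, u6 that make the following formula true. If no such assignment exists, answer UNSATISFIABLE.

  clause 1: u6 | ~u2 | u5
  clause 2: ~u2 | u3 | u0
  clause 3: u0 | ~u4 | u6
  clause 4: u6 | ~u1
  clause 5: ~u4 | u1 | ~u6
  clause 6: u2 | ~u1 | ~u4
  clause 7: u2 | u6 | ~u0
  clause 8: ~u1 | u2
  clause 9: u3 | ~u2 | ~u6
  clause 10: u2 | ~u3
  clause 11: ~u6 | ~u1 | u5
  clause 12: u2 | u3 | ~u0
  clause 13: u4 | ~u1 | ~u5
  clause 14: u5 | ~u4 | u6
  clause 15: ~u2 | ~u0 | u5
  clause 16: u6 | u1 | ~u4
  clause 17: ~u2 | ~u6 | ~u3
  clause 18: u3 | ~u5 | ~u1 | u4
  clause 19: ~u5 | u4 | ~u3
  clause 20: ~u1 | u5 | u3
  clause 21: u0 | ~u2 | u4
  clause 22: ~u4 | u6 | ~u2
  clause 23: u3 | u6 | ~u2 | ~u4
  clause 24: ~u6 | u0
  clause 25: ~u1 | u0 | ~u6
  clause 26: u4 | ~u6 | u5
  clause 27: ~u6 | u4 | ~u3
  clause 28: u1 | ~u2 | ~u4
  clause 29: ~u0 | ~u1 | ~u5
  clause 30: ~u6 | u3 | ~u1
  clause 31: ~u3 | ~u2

u0 ↦ 0,  u1 ↦ 0,  u2 ↦ 0,  u3 ↦ 0,  u4 ↦ 0,  u5 ↦ 0,  u6 ↦ 0

Try u6 = 0.
Unit clause (~u1) forces u1 = 0.
Unit clause (~u4) forces u4 = 0.
Try u2 = 0.
Unit clause (~u0) forces u0 = 0.
Unit clause (~u3) forces u3 = 0.
Every clause is now satisfied; u5 is unconstrained.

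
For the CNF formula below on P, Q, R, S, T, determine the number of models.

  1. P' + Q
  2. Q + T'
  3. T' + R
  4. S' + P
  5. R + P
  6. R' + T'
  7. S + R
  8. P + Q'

4

There are 2^5 = 32 truth assignments over (P, Q, R, S, T).
Split on Q. With Q = 1, the clauses containing Q are satisfied and Q' drops from the rest; 3 of the 2^4 = 16 assignments to the other variables satisfy what remains.
With Q = 0, by the same count on the reduced clause set, 1 assignment works.
Total: 3 + 1 = 4.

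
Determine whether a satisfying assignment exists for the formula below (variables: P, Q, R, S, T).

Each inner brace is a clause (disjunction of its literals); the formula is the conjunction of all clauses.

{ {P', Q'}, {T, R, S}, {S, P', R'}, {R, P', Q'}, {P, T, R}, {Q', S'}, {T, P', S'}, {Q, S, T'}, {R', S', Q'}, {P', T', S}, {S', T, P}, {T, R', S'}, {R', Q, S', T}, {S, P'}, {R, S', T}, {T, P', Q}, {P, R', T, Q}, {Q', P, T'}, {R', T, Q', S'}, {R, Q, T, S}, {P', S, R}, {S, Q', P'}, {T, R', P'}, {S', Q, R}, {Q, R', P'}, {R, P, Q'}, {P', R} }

Yes, satisfiable

Case P = 0:
Case T = 1:
The clause (Q') is unit, so Q = 0.
The clause (S) is unit, so S = 1.
The clause (R) is unit, so R = 1.
Every clause now holds.
A satisfying assignment: P=0, Q=0, R=1, S=1, T=1.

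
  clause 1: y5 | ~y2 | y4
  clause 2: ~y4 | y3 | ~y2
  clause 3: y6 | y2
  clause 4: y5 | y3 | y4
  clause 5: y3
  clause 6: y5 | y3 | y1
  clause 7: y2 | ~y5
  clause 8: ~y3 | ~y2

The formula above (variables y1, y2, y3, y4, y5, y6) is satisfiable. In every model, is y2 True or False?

False

Suppose y2 = 1.
(y3) alone gives y3 = 1.
But (~y3) is also a unit clause — contradiction.
So every satisfying assignment has y2 = False.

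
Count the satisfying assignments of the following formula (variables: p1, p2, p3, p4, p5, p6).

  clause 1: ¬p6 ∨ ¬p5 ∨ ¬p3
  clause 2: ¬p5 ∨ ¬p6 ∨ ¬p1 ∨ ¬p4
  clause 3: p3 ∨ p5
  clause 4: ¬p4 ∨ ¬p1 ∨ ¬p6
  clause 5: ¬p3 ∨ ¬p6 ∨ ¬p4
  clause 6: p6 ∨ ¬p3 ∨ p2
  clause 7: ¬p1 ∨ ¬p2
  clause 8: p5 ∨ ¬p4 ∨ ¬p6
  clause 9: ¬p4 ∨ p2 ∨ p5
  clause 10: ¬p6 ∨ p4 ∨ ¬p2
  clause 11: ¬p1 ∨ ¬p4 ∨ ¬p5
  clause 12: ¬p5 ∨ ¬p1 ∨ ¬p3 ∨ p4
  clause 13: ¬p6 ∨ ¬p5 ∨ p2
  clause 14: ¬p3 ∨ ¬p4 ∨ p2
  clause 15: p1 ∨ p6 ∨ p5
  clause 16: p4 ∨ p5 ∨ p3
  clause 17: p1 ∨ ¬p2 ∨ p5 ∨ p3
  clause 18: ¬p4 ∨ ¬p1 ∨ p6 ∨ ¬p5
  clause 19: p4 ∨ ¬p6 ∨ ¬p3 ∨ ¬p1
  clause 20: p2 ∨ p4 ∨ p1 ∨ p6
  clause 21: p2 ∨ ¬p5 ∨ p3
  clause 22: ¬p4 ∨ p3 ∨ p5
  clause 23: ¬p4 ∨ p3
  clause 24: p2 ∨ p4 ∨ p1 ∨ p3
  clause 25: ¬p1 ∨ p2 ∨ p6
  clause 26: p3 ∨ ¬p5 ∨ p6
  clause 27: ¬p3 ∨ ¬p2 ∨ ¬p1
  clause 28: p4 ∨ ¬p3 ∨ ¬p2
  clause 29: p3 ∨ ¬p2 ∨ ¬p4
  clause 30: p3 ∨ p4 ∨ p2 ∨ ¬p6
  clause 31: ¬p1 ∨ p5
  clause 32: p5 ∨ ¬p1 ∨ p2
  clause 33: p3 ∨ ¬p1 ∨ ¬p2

There are 2^6 = 64 truth assignments over (p1, p2, p3, p4, p5, p6).
Split on p3. With p3 = True, the clauses containing p3 are satisfied and ¬p3 drops from the rest; 2 of the 2^5 = 32 assignments to the other variables satisfy what remains.
With p3 = False, by the same count on the reduced clause set, 0 assignments work.
(One model: p1=F, p2=F, p3=T, p4=F, p5=F, p6=T.)
Total: 2 + 0 = 2.

2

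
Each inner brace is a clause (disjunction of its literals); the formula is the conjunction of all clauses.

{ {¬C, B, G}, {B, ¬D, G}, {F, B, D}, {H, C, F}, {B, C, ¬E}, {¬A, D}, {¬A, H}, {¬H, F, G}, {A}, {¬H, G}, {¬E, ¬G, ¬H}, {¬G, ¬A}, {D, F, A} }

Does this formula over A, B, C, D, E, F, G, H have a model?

From the singleton clause (A), A = True.
From the singleton clause (D), D = True.
From the singleton clause (H), H = True.
From the singleton clause (G), G = True.
Now (¬G) is unsatisfied and unit — conflict.
No assignment satisfies every clause.

Unsatisfiable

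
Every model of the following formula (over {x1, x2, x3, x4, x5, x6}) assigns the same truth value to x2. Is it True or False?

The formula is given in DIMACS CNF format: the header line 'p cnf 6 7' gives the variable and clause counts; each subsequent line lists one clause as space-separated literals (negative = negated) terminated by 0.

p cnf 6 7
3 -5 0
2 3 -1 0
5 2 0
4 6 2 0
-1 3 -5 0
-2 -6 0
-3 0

Suppose x2 = False.
The clause (x5) is unit, so x5 = True.
The clause (x3) is unit, so x3 = True.
But (¬x3) is also a unit clause — contradiction.
So every satisfying assignment has x2 = True.

True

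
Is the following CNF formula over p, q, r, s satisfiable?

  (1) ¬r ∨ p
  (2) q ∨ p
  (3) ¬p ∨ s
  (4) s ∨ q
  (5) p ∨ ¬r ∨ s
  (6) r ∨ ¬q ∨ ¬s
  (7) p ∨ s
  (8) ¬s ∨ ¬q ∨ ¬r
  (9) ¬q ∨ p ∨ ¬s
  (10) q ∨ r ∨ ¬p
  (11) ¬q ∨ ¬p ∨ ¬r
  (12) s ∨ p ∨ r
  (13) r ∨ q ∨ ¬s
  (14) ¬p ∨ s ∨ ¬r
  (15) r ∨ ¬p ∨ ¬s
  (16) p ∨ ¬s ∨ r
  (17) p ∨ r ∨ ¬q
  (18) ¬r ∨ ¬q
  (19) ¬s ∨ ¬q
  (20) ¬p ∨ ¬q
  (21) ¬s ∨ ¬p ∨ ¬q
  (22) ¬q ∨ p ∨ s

Case r = True:
Unit clause (p) forces p = True.
Unit clause (s) forces s = True.
Unit clause (¬q) forces q = False.
This assignment satisfies each clause.
A satisfying assignment: p ↦ True, q ↦ False, r ↦ True, s ↦ True.

Satisfiable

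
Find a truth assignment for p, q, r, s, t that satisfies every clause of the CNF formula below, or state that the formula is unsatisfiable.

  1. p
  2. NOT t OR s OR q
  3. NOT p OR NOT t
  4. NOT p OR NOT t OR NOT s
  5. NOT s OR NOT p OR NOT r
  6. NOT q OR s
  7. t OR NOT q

p=true,  q=false,  r=true,  s=false,  t=false

(p) alone gives p = true.
(NOT t) alone gives t = false.
(NOT q) alone gives q = false.
Suppose s = false.
No clause remains; r is free.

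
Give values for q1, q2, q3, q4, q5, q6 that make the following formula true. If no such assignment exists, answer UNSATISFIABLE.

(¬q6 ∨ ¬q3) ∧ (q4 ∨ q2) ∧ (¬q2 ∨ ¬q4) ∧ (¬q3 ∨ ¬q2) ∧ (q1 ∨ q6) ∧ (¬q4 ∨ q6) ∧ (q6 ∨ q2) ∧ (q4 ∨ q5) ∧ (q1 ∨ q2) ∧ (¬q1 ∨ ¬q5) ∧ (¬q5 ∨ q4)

Suppose q6 = True.
The clause (¬q3) is unit, so q3 = False.
Suppose q4 = True.
The clause (¬q2) is unit, so q2 = False.
The clause (q1) is unit, so q1 = True.
The clause (¬q5) is unit, so q5 = False.
This assignment satisfies each clause.

q1: True, q2: False, q3: False, q4: True, q5: False, q6: True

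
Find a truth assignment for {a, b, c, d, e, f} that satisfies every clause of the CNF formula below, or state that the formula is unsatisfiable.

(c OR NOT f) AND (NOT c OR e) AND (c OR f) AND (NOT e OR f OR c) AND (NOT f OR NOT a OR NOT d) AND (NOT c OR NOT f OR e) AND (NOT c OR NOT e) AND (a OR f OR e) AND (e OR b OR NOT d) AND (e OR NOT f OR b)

Branch on c: set c = true.
(e) alone gives e = true.
But (NOT e) is also a unit clause — contradiction.
That branch fails; take c = false instead.
(NOT f) alone gives f = false.
But (f) is also a unit clause — contradiction.
Both values of c lead to a conflict.

UNSATISFIABLE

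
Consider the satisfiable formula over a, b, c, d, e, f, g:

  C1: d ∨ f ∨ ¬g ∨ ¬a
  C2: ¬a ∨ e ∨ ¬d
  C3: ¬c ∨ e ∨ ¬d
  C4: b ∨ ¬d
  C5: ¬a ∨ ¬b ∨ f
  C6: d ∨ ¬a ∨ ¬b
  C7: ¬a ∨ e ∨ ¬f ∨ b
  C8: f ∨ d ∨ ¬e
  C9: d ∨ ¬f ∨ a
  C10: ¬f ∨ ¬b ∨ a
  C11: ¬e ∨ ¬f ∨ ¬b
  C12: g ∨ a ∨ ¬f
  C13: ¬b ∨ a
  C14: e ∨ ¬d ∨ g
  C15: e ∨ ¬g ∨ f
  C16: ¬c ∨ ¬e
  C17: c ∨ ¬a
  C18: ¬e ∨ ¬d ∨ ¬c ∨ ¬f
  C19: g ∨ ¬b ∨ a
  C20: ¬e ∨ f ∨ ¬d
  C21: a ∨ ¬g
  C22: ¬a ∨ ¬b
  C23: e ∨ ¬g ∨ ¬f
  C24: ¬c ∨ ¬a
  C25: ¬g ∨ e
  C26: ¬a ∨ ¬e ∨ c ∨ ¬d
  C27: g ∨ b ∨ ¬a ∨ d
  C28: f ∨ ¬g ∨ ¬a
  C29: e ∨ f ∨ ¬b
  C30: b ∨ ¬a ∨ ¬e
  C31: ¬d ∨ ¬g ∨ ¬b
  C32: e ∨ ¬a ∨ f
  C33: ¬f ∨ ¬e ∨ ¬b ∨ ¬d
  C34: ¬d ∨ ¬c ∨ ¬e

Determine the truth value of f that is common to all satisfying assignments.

False

Suppose f = True.
Case b = True:
Unit clause (a) forces a = True.
That conflicts with the unit clause (¬a).
Undo b and try b = False.
Unit clause (¬d) forces d = False.
Unit clause (a) forces a = True.
Unit clause (e) forces e = True.
That conflicts with the unit clause (¬e).
Neither b = True nor b = False works.
So every satisfying assignment has f = False.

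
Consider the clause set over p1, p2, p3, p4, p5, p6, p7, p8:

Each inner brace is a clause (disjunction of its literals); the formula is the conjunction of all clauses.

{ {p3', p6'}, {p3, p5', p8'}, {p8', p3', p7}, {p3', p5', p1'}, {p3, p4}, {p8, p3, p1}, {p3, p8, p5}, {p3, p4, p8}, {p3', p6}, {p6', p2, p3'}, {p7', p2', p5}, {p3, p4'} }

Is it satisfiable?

No

Branch on p3: set p3 = 0.
From the singleton clause (p4), p4 = 1.
But (p4') is also a unit clause — contradiction.
That branch fails; take p3 = 1 instead.
From the singleton clause (p6'), p6 = 0.
But (p6) is also a unit clause — contradiction.
Either choice for p3 ends in contradiction.
No assignment satisfies every clause.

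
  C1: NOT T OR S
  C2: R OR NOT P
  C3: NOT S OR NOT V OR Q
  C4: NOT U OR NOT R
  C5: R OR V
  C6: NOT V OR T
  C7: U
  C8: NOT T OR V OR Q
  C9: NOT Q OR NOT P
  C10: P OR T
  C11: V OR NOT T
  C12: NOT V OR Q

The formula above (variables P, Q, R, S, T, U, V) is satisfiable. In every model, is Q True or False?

True

Suppose Q = false.
Unit clause (U) forces U = true.
Unit clause (NOT R) forces R = false.
Unit clause (NOT P) forces P = false.
Unit clause (V) forces V = true.
Now (NOT V) is unsatisfied and unit — conflict.
So every satisfying assignment has Q = True.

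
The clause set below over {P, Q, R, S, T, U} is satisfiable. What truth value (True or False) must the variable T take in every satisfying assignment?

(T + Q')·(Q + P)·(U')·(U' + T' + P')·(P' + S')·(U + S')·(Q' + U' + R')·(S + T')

False

Suppose T = 1.
(U') alone gives U = 0.
(S') alone gives S = 0.
That conflicts with the unit clause (S).
So every satisfying assignment has T = False.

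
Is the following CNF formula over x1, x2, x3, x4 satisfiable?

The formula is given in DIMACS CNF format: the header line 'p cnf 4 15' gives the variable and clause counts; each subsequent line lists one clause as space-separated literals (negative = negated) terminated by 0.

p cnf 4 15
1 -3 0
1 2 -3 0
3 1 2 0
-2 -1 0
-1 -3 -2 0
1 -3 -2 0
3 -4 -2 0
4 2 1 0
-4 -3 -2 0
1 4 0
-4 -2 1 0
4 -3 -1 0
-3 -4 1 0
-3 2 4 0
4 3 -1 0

Yes, satisfiable

Branch on x1: set x1 = True.
The clause (¬x2) is unit, so x2 = False.
Branch on x4: set x4 = True.
Every clause is now satisfied; x3 is unconstrained.
A satisfying assignment: x1: True,  x2: False,  x3: False,  x4: True.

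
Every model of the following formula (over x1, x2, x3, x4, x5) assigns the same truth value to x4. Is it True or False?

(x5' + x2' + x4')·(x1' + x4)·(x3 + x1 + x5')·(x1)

True

Suppose x4 = 0.
Unit clause (x1') forces x1 = 0.
But (x1) is also a unit clause — contradiction.
So every satisfying assignment has x4 = True.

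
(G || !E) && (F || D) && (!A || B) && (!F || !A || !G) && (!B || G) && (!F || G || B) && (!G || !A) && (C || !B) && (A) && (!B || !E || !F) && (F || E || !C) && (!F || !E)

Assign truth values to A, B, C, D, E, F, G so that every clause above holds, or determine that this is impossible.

From the singleton clause (A), A = true.
From the singleton clause (B), B = true.
From the singleton clause (G), G = true.
Now (!G) is unsatisfied and unit — conflict.

UNSATISFIABLE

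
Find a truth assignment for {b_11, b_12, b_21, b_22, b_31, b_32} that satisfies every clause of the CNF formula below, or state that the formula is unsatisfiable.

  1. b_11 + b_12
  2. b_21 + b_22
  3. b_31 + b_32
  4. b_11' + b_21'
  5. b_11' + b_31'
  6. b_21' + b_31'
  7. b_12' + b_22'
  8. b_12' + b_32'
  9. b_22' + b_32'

Case b_11 = 1:
(b_21') alone gives b_21 = 0.
(b_22) alone gives b_22 = 1.
(b_31') alone gives b_31 = 0.
(b_32) alone gives b_32 = 1.
That conflicts with the unit clause (b_32').
Backtrack on b_11: now try b_11 = 0.
(b_12) alone gives b_12 = 1.
(b_22') alone gives b_22 = 0.
(b_21) alone gives b_21 = 1.
(b_31') alone gives b_31 = 0.
(b_32) alone gives b_32 = 1.
That conflicts with the unit clause (b_32').
Neither b_11 = 1 nor b_11 = 0 works.

UNSATISFIABLE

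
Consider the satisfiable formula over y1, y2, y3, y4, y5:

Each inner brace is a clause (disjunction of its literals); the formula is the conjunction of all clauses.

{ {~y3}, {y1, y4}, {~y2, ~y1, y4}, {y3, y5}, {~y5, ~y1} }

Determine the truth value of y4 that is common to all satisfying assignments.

True

Suppose y4 = 0.
(~y3) alone gives y3 = 0.
(y1) alone gives y1 = 1.
(~y2) alone gives y2 = 0.
(y5) alone gives y5 = 1.
But (~y5) is also a unit clause — contradiction.
So every satisfying assignment has y4 = True.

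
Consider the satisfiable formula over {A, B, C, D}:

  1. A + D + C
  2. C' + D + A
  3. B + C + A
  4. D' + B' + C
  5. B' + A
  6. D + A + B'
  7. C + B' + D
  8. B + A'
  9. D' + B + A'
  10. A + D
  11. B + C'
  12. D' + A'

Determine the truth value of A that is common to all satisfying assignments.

Suppose A = 0.
The clause (B') is unit, so B = 0.
The clause (C) is unit, so C = 1.
But (C') is also a unit clause — contradiction.
So every satisfying assignment has A = True.

True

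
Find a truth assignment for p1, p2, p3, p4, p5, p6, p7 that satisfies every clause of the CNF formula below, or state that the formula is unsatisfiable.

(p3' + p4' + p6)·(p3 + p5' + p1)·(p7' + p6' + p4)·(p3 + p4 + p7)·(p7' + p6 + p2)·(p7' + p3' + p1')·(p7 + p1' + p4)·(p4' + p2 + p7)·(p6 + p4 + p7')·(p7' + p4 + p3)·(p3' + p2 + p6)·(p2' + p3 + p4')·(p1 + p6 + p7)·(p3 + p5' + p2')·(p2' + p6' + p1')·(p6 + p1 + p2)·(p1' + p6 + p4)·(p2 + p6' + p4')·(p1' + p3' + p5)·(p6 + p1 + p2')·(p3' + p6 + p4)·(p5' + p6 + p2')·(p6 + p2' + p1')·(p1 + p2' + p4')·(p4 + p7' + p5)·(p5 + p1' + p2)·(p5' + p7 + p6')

Try p3 = 1.
Try p4 = 0.
From the singleton clause (p6), p6 = 1.
From the singleton clause (p7'), p7 = 0.
From the singleton clause (p1'), p1 = 0.
From the singleton clause (p5'), p5 = 0.
All clauses hold; p2 can take either value.

p1=0,  p2=1,  p3=1,  p4=0,  p5=0,  p6=1,  p7=0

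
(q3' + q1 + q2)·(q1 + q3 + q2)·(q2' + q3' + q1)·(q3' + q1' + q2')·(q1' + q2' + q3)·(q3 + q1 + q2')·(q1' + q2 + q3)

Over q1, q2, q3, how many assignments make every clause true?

1

There are 2^3 = 8 truth assignments over (q1, q2, q3).
Check each against the 7 clauses (columns in the order q1, q2, q3):
  F F F  ✗ fails (q1 + q3 + q2)
  F F T  ✗ fails (q3' + q1 + q2)
  F T F  ✗ fails (q3 + q1 + q2')
  F T T  ✗ fails (q2' + q3' + q1)
  T F F  ✗ fails (q1' + q2 + q3)
  T F T  ✓ satisfies all
  T T F  ✗ fails (q1' + q2' + q3)
  T T T  ✗ fails (q3' + q1' + q2')
1 of the 8 rows is a model.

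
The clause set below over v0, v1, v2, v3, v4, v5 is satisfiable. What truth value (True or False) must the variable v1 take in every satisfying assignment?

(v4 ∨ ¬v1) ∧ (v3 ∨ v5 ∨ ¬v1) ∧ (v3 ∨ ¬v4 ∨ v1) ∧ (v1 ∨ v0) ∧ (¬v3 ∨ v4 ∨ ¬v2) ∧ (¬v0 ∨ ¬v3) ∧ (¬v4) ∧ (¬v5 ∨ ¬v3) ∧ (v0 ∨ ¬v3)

False

Suppose v1 = True.
From the singleton clause (v4), v4 = True.
That conflicts with the unit clause (¬v4).
So every satisfying assignment has v1 = False.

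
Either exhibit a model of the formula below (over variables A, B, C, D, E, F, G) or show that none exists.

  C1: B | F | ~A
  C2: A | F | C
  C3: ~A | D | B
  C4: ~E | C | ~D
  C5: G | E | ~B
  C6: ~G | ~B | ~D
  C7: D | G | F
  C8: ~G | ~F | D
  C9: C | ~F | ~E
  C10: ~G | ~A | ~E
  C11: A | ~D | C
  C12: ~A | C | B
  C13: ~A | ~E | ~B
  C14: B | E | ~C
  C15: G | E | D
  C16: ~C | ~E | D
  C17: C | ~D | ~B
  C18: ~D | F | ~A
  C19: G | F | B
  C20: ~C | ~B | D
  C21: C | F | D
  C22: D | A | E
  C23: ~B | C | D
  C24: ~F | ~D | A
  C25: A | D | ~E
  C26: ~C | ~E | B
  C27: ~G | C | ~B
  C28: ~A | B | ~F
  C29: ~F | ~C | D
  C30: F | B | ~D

Case B = 1:
Case G = 0:
Unit clause (E) forces E = 1.
Unit clause (~A) forces A = 0.
Unit clause (D) forces D = 1.
Unit clause (C) forces C = 1.
Unit clause (~F) forces F = 0.
Every clause now holds.

A=0, B=1, C=1, D=1, E=1, F=0, G=0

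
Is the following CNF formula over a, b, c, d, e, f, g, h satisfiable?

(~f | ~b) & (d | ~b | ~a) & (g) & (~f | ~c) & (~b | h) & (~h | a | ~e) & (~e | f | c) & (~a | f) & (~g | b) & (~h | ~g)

Unsatisfiable

(g) alone gives g = 1.
(b) alone gives b = 1.
(~f) alone gives f = 0.
(h) alone gives h = 1.
Now (~h) is unsatisfied and unit — conflict.
No assignment satisfies every clause.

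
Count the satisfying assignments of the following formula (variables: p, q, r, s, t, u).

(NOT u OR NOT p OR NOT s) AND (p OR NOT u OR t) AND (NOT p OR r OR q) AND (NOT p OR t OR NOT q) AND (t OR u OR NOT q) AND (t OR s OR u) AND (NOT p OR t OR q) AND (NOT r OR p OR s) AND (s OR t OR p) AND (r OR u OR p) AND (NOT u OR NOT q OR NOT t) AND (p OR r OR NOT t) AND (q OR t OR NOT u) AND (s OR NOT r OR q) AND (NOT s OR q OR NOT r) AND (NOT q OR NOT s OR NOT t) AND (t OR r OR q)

There are 2^6 = 64 truth assignments over (p, q, r, s, t, u).
Split on u. With u = true, the clauses containing u are satisfied and NOT u drops from the rest; 0 of the 2^5 = 32 assignments to the other variables satisfy what remains.
With u = false, by the same count on the reduced clause set, 2 assignments work.
Total: 0 + 2 = 2.

2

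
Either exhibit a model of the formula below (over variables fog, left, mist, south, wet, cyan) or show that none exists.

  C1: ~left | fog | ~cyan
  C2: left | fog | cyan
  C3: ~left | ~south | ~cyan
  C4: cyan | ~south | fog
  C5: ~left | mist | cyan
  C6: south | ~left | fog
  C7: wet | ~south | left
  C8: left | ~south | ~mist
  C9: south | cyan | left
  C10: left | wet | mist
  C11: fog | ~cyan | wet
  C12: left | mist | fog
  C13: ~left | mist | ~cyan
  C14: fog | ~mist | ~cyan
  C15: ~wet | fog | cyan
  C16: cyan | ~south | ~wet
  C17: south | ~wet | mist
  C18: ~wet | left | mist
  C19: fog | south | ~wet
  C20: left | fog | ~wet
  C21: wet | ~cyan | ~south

fog: 1; left: 1; mist: 1; south: 1; wet: 0; cyan: 0

Branch on left: set left = 1.
Branch on fog: set fog = 1.
Branch on south: set south = 1.
The clause (~cyan) is unit, so cyan = 0.
The clause (mist) is unit, so mist = 1.
The clause (~wet) is unit, so wet = 0.
Every clause now holds.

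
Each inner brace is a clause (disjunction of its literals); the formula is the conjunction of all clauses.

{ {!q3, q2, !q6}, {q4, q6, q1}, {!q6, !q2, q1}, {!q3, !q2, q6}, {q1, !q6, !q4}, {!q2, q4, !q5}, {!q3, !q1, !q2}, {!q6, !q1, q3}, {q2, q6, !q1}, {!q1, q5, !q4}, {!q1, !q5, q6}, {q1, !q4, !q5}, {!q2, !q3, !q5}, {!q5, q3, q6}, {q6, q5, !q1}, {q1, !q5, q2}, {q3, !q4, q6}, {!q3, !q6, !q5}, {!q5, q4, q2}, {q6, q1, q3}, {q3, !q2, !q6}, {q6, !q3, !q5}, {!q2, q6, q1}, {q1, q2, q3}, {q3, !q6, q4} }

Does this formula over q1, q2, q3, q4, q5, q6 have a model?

Branch on q3: set q3 = true.
Branch on q2: set q2 = false.
(!q6) alone gives q6 = false.
(!q1) alone gives q1 = false.
(q4) alone gives q4 = true.
(!q5) alone gives q5 = false.
This assignment satisfies each clause.
A satisfying assignment: q1=false, q2=false, q3=true, q4=true, q5=false, q6=false.

Yes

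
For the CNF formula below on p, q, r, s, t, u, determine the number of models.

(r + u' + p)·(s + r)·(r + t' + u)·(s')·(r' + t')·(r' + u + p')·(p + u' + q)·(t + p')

3

There are 2^6 = 64 truth assignments over (p, q, r, s, t, u).
Split on r. With r = 1, the clauses containing r are satisfied and r' drops from the rest; 3 of the 2^5 = 32 assignments to the other variables satisfy what remains.
With r = 0, by the same count on the reduced clause set, 0 assignments work.
(One model: p=F, q=F, r=T, s=F, t=F, u=F.)
Total: 3 + 0 = 3.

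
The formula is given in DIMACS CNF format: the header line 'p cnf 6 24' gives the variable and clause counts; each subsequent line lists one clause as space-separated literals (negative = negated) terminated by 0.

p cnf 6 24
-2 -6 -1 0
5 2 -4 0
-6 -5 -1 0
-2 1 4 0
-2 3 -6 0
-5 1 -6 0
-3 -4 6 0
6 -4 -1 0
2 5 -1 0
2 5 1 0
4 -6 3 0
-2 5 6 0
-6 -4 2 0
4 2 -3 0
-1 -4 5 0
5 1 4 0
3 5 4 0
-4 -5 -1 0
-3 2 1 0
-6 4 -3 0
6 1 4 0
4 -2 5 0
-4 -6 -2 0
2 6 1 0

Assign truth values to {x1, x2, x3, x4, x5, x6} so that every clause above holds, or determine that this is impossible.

Suppose x2 = True.
Suppose x6 = False.
The clause (x5) is unit, so x5 = True.
Suppose x1 = True.
The clause (¬x4) is unit, so x4 = False.
All clauses hold; x3 can take either value.

x1=True,  x2=True,  x3=True,  x4=False,  x5=True,  x6=False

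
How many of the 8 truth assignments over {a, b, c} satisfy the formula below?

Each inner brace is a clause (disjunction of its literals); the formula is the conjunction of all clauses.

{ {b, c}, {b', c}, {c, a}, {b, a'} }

3

There are 2^3 = 8 truth assignments over (a, b, c).
Check each against the 4 clauses (columns in the order a, b, c):
  F F F  ✗ fails (b + c)
  F F T  ✓ satisfies all
  F T F  ✗ fails (b' + c)
  F T T  ✓ satisfies all
  T F F  ✗ fails (b + c)
  T F T  ✗ fails (b + a')
  T T F  ✗ fails (b' + c)
  T T T  ✓ satisfies all
3 of the 8 rows are models.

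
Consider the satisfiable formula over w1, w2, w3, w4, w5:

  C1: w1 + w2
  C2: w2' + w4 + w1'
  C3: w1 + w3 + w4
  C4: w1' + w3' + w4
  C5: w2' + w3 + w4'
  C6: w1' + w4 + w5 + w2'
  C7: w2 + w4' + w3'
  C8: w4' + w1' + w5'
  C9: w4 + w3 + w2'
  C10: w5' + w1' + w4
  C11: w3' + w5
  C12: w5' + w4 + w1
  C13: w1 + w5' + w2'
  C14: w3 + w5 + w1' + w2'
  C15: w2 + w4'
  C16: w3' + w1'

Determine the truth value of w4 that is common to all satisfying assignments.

False

Suppose w4 = 1.
Unit clause (w2) forces w2 = 1.
Unit clause (w3) forces w3 = 1.
Unit clause (w5) forces w5 = 1.
Unit clause (w1') forces w1 = 0.
That conflicts with the unit clause (w1).
So every satisfying assignment has w4 = False.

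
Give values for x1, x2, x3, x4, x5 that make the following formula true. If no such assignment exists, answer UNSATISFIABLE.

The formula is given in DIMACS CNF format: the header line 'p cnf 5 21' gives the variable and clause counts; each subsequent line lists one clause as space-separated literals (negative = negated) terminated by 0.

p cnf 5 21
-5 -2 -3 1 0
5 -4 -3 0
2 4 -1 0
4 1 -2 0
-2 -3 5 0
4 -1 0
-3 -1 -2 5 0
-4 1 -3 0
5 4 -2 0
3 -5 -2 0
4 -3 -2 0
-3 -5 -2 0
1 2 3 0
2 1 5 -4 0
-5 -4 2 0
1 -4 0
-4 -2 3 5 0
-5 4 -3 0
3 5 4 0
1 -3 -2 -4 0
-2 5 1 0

x1 ↦ False,  x2 ↦ False,  x3 ↦ True,  x4 ↦ False,  x5 ↦ False

Try x4 = False.
(¬x1) alone gives x1 = False.
(¬x2) alone gives x2 = False.
(x3) alone gives x3 = True.
(¬x5) alone gives x5 = False.
Every clause now holds.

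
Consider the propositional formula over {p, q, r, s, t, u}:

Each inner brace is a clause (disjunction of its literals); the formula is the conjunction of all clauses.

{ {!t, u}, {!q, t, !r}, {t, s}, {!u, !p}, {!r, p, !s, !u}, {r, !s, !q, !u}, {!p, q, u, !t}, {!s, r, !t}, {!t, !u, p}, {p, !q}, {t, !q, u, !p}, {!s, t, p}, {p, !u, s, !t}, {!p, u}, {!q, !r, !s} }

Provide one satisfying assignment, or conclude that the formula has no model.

Case t = false:
(s) alone gives s = true.
(p) alone gives p = true.
(!u) alone gives u = false.
Now (u) is unsatisfied and unit — conflict.
So t must be the other value — set t = true.
(u) alone gives u = true.
(!p) alone gives p = false.
Now (p) is unsatisfied and unit — conflict.
Both values of t lead to a conflict.

UNSATISFIABLE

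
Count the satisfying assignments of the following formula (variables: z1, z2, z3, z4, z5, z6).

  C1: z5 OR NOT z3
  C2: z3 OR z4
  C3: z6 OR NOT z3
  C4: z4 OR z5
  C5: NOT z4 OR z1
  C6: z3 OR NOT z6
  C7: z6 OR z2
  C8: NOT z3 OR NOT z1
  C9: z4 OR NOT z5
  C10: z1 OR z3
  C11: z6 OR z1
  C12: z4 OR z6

2

There are 2^6 = 64 truth assignments over (z1, z2, z3, z4, z5, z6).
Split on z6. With z6 = true, the clauses containing z6 are satisfied and NOT z6 drops from the rest; 0 of the 2^5 = 32 assignments to the other variables satisfy what remains.
With z6 = false, by the same count on the reduced clause set, 2 assignments work.
(One model: z1=T, z2=T, z3=F, z4=T, z5=F, z6=F.)
Total: 0 + 2 = 2.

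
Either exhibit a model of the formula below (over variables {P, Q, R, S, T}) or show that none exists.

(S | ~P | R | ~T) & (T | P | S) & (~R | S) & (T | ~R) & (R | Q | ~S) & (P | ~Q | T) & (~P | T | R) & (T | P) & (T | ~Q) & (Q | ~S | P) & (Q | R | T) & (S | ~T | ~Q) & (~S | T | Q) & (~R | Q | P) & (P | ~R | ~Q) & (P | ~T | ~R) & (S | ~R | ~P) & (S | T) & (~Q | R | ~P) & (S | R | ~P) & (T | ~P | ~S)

P: 1; Q: 1; R: 1; S: 1; T: 1

Branch on R: set R = 1.
From the singleton clause (S), S = 1.
From the singleton clause (T), T = 1.
From the singleton clause (P), P = 1.
No clause remains; Q is free.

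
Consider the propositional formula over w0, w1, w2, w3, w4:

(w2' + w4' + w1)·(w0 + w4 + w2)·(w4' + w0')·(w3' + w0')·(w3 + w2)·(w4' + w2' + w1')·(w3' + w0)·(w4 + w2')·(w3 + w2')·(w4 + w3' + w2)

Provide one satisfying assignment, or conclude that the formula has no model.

UNSATISFIABLE

Try w4 = 0.
From the singleton clause (w2'), w2 = 0.
From the singleton clause (w0), w0 = 1.
From the singleton clause (w3'), w3 = 0.
Now (w3) is unsatisfied and unit — conflict.
Backtrack on w4: now try w4 = 1.
From the singleton clause (w0'), w0 = 0.
From the singleton clause (w3'), w3 = 0.
From the singleton clause (w2), w2 = 1.
Now (w2') is unsatisfied and unit — conflict.
Neither w4 = 1 nor w4 = 0 works.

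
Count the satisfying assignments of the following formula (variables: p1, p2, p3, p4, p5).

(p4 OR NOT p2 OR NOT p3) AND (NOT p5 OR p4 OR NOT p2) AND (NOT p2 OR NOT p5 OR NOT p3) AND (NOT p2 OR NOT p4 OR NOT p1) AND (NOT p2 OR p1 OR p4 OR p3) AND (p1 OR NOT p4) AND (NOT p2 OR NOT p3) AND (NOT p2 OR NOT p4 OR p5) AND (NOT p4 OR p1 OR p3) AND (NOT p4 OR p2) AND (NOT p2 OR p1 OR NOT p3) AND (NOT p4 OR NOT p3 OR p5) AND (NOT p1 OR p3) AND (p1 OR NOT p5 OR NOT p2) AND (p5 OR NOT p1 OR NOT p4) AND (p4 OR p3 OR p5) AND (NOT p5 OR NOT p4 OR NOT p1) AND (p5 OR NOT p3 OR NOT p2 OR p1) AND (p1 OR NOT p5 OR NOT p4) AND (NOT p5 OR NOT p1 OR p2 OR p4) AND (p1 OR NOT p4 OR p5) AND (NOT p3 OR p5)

There are 2^5 = 32 truth assignments over (p1, p2, p3, p4, p5).
Split on p1. With p1 = true, the clauses containing p1 are satisfied and NOT p1 drops from the rest; 0 of the 2^4 = 16 assignments to the other variables satisfy what remains.
With p1 = false, by the same count on the reduced clause set, 2 assignments work.
Total: 0 + 2 = 2.

2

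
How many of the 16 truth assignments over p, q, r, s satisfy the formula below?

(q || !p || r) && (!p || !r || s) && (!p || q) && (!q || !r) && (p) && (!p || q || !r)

2

There are 2^4 = 16 truth assignments over (p, q, r, s).
Check each against the 6 clauses (columns in the order p, q, r, s):
  F F F F  ✗ fails (p)
  F F F T  ✗ fails (p)
  F F T F  ✗ fails (p)
  F F T T  ✗ fails (p)
  F T F F  ✗ fails (p)
  F T F T  ✗ fails (p)
  F T T F  ✗ fails (!q || !r)
  F T T T  ✗ fails (!q || !r)
  T F F F  ✗ fails (q || !p || r)
  T F F T  ✗ fails (q || !p || r)
  T F T F  ✗ fails (!p || !r || s)
  T F T T  ✗ fails (!p || q)
  T T F F  ✓ satisfies all
  T T F T  ✓ satisfies all
  T T T F  ✗ fails (!p || !r || s)
  T T T T  ✗ fails (!q || !r)
2 of the 16 rows are models.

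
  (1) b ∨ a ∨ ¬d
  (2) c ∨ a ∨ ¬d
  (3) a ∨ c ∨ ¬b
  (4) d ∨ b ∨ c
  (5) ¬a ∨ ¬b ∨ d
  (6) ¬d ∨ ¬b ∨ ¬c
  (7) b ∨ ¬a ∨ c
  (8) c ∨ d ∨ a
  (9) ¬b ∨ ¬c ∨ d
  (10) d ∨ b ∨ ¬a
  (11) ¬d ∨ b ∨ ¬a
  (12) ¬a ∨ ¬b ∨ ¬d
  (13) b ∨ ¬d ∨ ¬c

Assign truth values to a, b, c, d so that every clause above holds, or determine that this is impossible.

a: False,  b: False,  c: True,  d: False

Try b = False.
Try a = False.
The clause (¬d) is unit, so d = False.
The clause (c) is unit, so c = True.
This assignment satisfies each clause.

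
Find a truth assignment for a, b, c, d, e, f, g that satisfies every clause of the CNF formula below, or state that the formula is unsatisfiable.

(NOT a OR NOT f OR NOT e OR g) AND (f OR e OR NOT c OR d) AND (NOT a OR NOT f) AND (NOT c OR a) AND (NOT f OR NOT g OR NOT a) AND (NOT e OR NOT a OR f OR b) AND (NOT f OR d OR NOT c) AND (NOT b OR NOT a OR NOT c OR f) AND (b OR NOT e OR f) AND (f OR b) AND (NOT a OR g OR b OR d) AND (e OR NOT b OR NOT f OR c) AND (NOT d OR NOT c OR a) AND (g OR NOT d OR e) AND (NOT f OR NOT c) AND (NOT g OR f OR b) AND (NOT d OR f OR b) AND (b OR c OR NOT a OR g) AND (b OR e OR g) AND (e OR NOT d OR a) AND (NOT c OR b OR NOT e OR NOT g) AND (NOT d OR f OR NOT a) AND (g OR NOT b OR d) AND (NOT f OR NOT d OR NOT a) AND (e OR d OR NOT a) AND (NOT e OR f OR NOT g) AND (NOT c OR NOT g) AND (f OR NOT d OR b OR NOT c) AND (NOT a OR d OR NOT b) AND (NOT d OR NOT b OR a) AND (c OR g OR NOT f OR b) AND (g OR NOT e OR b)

a ↦ false; b ↦ false; c ↦ false; d ↦ false; e ↦ false; f ↦ true; g ↦ true

Branch on a: set a = false.
(NOT c) alone gives c = false.
Branch on f: set f = true.
Branch on e: set e = false.
(NOT b) alone gives b = false.
(g) alone gives g = true.
(NOT d) alone gives d = false.
This assignment satisfies each clause.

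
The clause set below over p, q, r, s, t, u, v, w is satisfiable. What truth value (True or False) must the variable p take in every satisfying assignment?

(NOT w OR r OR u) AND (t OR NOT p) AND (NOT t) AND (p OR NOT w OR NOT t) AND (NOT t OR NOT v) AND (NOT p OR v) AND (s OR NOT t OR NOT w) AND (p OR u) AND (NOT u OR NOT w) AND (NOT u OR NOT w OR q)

False

Suppose p = true.
From the singleton clause (t), t = true.
That conflicts with the unit clause (NOT t).
So every satisfying assignment has p = False.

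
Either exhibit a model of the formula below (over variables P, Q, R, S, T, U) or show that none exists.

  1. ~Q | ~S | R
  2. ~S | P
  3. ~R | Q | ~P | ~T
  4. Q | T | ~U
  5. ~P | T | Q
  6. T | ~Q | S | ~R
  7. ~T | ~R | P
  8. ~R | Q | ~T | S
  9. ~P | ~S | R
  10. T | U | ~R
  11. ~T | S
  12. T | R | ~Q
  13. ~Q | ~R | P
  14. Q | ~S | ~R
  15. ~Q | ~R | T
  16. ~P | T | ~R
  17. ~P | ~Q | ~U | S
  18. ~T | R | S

P=1; Q=1; R=1; S=1; T=1; U=0

Branch on S: set S = 1.
(P) alone gives P = 1.
(R) alone gives R = 1.
(Q) alone gives Q = 1.
(T) alone gives T = 1.
Every clause is now satisfied; U is unconstrained.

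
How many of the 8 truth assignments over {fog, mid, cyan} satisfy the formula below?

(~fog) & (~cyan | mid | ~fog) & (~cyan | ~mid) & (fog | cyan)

There are 2^3 = 8 truth assignments over (fog, mid, cyan).
Split on mid. With mid = 1, the clauses containing mid are satisfied and ~mid drops from the rest; 0 of the 2^2 = 4 assignments to the other variables satisfy what remains.
With mid = 0, by the same count on the reduced clause set, 1 assignment works.
(One model: fog=F, mid=F, cyan=T.)
Total: 0 + 1 = 1.

1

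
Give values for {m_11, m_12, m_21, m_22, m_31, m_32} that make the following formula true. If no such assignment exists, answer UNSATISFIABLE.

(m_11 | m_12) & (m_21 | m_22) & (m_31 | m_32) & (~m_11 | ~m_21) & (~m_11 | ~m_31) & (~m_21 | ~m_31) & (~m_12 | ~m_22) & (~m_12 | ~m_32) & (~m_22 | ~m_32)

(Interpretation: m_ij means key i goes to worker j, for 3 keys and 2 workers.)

Try m_11 = 1.
The clause (~m_21) is unit, so m_21 = 0.
The clause (m_22) is unit, so m_22 = 1.
The clause (~m_31) is unit, so m_31 = 0.
The clause (m_32) is unit, so m_32 = 1.
Now (~m_32) is unsatisfied and unit — conflict.
That branch fails; take m_11 = 0 instead.
The clause (m_12) is unit, so m_12 = 1.
The clause (~m_22) is unit, so m_22 = 0.
The clause (m_21) is unit, so m_21 = 1.
The clause (~m_31) is unit, so m_31 = 0.
The clause (m_32) is unit, so m_32 = 1.
Now (~m_32) is unsatisfied and unit — conflict.
Neither m_11 = 1 nor m_11 = 0 works.

UNSATISFIABLE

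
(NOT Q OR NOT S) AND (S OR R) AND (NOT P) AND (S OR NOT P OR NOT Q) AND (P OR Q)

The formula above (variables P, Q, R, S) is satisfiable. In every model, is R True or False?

True

Suppose R = false.
(S) alone gives S = true.
(NOT Q) alone gives Q = false.
(NOT P) alone gives P = false.
That conflicts with the unit clause (P).
So every satisfying assignment has R = True.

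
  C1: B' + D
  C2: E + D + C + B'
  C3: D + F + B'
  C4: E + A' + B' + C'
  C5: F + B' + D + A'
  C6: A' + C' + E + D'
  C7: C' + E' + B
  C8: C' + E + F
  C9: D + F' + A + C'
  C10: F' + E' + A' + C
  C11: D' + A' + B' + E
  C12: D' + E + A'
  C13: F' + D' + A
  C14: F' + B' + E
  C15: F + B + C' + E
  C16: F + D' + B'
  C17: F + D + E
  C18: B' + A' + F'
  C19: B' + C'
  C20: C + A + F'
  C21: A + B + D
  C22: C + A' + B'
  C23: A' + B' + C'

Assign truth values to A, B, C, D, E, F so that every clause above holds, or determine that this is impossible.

A ↦ 1, B ↦ 0, C ↦ 0, D ↦ 0, E ↦ 1, F ↦ 0

Try B = 0.
Try C = 0.
Try A = 1.
Try F = 0.
Try D = 0.
Unit clause (E) forces E = 1.
This assignment satisfies each clause.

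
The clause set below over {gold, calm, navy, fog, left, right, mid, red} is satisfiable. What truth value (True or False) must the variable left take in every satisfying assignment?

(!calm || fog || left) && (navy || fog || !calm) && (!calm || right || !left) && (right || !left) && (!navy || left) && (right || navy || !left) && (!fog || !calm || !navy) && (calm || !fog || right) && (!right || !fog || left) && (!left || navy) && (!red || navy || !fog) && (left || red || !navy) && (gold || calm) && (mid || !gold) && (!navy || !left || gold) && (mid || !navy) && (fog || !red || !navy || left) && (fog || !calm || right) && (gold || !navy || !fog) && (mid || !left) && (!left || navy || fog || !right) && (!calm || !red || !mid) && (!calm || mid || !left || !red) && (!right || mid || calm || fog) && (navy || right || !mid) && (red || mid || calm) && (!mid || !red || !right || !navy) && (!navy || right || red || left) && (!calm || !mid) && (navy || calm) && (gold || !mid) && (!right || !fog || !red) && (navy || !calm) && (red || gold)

True

Suppose left = false.
Unit clause (!navy) forces navy = false.
Unit clause (calm) forces calm = true.
But (!calm) is also a unit clause — contradiction.
So every satisfying assignment has left = True.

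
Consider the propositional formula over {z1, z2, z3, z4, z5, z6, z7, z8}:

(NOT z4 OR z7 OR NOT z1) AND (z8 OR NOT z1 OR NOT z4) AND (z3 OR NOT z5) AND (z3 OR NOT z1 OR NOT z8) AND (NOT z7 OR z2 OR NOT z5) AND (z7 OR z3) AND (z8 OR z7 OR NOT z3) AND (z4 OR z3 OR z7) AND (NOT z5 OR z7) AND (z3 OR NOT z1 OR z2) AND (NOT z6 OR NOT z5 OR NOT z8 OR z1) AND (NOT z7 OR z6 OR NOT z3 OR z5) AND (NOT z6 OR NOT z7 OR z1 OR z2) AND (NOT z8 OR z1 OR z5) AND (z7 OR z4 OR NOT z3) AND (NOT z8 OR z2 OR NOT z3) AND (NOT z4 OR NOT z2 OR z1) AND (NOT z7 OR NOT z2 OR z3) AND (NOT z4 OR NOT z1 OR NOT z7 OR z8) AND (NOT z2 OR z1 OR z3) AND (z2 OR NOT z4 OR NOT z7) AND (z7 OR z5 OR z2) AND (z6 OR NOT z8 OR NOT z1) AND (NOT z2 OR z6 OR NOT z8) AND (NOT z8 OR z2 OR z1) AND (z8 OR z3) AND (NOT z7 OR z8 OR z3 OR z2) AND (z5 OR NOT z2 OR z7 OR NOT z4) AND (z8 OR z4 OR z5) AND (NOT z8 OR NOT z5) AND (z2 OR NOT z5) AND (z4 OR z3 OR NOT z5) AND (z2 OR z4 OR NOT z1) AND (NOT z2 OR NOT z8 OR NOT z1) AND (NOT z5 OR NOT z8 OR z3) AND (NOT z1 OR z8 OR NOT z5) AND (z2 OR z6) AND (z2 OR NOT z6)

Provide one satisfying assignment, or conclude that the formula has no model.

Suppose z3 = true.
Suppose z8 = false.
(z7) alone gives z7 = true.
Suppose z1 = false.
Suppose z2 = true.
(NOT z4) alone gives z4 = false.
(z5) alone gives z5 = true.
All clauses hold; z6 can take either value.

z1: false, z2: true, z3: true, z4: false, z5: true, z6: true, z7: true, z8: false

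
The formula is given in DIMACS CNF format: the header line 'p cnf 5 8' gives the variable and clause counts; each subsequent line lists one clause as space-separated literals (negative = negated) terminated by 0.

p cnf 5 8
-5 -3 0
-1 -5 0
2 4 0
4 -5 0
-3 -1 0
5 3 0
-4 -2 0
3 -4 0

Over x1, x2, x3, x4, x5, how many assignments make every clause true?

There are 2^5 = 32 truth assignments over (x1, x2, x3, x4, x5).
Split on x3. With x3 = True, the clauses containing x3 are satisfied and ¬x3 drops from the rest; 2 of the 2^4 = 16 assignments to the other variables satisfy what remains.
With x3 = False, by the same count on the reduced clause set, 0 assignments work.
(One model: x1=F, x2=F, x3=T, x4=T, x5=F.)
Total: 2 + 0 = 2.

2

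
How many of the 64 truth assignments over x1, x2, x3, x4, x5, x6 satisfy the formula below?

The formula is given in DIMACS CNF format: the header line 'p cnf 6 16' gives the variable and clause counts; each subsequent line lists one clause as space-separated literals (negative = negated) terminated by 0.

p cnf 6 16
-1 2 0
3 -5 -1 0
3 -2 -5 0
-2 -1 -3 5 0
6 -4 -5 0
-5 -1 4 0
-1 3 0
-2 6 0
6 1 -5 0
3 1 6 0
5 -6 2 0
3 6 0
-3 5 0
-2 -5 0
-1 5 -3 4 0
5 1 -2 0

4

There are 2^6 = 64 truth assignments over (x1, x2, x3, x4, x5, x6).
Split on x6. With x6 = True, the clauses containing x6 are satisfied and ¬x6 drops from the rest; 4 of the 2^5 = 32 assignments to the other variables satisfy what remains.
With x6 = False, by the same count on the reduced clause set, 0 assignments work.
Total: 4 + 0 = 4.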